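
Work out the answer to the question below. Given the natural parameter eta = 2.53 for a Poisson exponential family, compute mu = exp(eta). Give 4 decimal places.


Expectation parameter for Poisson exponential family:
mu = exp(eta).
eta = 2.53.
mu = exp(2.53) = 12.5535

12.5535


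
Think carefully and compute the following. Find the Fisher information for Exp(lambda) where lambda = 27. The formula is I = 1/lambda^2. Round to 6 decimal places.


Fisher information for exponential: I(lambda) = 1/lambda^2.
lambda = 27, lambda^2 = 729.
I = 1/729 = 0.001372

0.001372


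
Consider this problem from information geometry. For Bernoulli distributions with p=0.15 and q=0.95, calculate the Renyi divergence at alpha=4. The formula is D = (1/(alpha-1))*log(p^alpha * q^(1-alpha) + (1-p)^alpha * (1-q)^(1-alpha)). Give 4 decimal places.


Renyi divergence of order alpha between Bernoulli distributions:
D = (1/(alpha-1))*log(p^alpha * q^(1-alpha) + (1-p)^alpha * (1-q)^(1-alpha)).
alpha = 4, p = 0.15, q = 0.95.
p^alpha * q^(1-alpha) = 0.15^4 * 0.95^-3 = 0.00059.
(1-p)^alpha * (1-q)^(1-alpha) = 0.85^4 * 0.05^-3 = 4176.05.
sum = 0.00059 + 4176.05 = 4176.05059.
D = (1/3)*log(4176.05059) = 2.7790

2.7790


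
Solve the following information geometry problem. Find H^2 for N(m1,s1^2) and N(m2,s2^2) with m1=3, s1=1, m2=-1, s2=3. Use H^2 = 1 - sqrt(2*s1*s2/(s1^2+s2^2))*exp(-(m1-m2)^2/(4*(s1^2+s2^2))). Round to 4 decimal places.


Squared Hellinger distance for Gaussians:
H^2 = 1 - sqrt(2*s1*s2/(s1^2+s2^2)) * exp(-(m1-m2)^2/(4*(s1^2+s2^2))).
s1^2 = 1, s2^2 = 9, s1^2+s2^2 = 10.
sqrt(2*1*3/(10)) = 0.774597.
(m1-m2)^2 = (4)^2 = 16.
exp(-16/(4*10)) = exp(-0.4) = 0.67032.
H^2 = 1 - 0.774597*0.67032 = 0.4808

0.4808


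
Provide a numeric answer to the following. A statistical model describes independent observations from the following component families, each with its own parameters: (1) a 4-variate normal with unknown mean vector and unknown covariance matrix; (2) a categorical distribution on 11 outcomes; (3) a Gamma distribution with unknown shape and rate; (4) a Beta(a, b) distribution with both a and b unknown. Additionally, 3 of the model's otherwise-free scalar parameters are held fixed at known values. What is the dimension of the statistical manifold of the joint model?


The dimension of a statistical manifold equals the number of free
(independent) real parameters of the model. For a product of independent
blocks the parameter counts add.
- 4-variate normal: 4 (mean) + 4*5/2 = 10 (symmetric covariance) = 14.
- categorical on 11 outcomes (probabilities sum to 1): 11-1 = 10.
- Gamma (shape, rate): 2.
- Beta (a, b): 2.
Total = 14 + 10 + 2 + 2 = 28.
3 parameter(s) fixed at known values: 28 - 3 = 25.
Dimension = 25

25


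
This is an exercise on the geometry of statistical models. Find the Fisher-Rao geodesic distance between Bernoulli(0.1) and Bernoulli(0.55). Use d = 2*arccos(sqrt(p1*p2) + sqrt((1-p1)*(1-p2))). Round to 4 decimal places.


Geodesic distance on Bernoulli manifold:
d(p1,p2) = 2*arccos(sqrt(p1*p2) + sqrt((1-p1)*(1-p2))).
sqrt(p1*p2) = sqrt(0.1*0.55) = 0.234521.
sqrt((1-p1)*(1-p2)) = sqrt(0.9*0.45) = 0.636396.
arg = 0.234521 + 0.636396 = 0.870917.
d = 2*arccos(0.870917) = 1.0275

1.0275


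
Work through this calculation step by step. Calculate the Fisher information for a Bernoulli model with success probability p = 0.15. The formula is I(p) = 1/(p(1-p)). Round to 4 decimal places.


For Bernoulli(p), Fisher information is I(p) = 1/(p*(1-p)).
p = 0.15, 1-p = 0.85.
p*(1-p) = 0.1275.
I(p) = 1/0.1275 = 7.8431

7.8431


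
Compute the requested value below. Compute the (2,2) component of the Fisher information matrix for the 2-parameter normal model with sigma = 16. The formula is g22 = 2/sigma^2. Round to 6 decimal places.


For the 2-parameter normal family, the Fisher metric has:
  g11 = 1/sigma^2, g22 = 2/sigma^2.
sigma = 16, sigma^2 = 256.
g22 = 0.007813

0.007813


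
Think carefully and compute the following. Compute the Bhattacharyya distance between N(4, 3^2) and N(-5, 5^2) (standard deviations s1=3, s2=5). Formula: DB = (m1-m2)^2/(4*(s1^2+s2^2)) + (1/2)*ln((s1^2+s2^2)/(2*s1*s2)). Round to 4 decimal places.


Bhattacharyya distance between two Gaussians:
DB = (m1-m2)^2/(4*(s1^2+s2^2)) + (1/2)*ln((s1^2+s2^2)/(2*s1*s2)).
(m1-m2)^2 = (9)^2 = 81.
s1^2+s2^2 = 9 + 25 = 34.
term1 = 81/136 = 0.595588.
term2 = 0.5*ln(34/30.0) = 0.062582.
DB = 0.595588 + 0.062582 = 0.6582

0.6582


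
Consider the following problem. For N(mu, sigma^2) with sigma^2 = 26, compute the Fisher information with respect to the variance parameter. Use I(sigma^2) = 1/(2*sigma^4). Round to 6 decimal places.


Fisher information for variance: I(sigma^2) = 1/(2*sigma^4).
sigma^2 = 26, so sigma^4 = 676.
I = 1/(2*676) = 1/1352 = 0.000740

0.000740


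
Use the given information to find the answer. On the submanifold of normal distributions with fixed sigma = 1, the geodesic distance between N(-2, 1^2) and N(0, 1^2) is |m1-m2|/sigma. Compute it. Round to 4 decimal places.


On the fixed-variance normal subfamily, geodesic distance = |m1-m2|/sigma.
|-2 - 0| = 2.
sigma = 1.
d = 2/1 = 2.0000

2.0000


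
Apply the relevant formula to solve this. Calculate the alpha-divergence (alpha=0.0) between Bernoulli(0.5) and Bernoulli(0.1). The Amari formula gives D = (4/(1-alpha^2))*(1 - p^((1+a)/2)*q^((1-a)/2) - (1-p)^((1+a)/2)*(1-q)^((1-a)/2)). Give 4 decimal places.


Amari alpha-divergence:
D = (4/(1-alpha^2))*(1 - p^((1+a)/2)*q^((1-a)/2) - (1-p)^((1+a)/2)*(1-q)^((1-a)/2)).
alpha = 0.0, p = 0.5, q = 0.1.
e1 = (1+alpha)/2 = 0.5, e2 = (1-alpha)/2 = 0.5.
t1 = p^e1 * q^e2 = 0.5^0.5 * 0.1^0.5 = 0.223607.
t2 = (1-p)^e1 * (1-q)^e2 = 0.5^0.5 * 0.9^0.5 = 0.67082.
4/(1-alpha^2) = 4.0.
D = 4.0*(1 - 0.223607 - 0.67082) = 0.4223

0.4223


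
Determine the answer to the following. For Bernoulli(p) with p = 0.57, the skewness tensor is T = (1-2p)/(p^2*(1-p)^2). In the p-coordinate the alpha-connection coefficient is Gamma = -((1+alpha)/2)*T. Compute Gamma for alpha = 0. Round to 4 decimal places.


Skewness (Amari-Chentsov) tensor: T = (1-2p)/(p^2*(1-p)^2).
p = 0.57, 1-2p = -0.14, p^2 = 0.3249, (1-p)^2 = 0.1849.
T = -0.14/(0.3249 * 0.1849) = -2.330459.
In the p-coordinate, Gamma^(alpha) = Gamma^(0) - (alpha/2)*T with Gamma^(0) = (1/2)*g'(p) = -T/2,
so Gamma^(alpha) = -((1+alpha)/2)*T.
alpha = 0, -(1+alpha)/2 = -0.5.
Gamma = -0.5 * -2.330459 = 1.1652

1.1652


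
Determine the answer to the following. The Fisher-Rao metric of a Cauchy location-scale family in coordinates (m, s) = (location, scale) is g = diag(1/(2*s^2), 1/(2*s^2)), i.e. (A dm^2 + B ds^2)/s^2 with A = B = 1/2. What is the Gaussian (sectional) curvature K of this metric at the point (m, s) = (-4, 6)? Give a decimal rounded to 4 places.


The metric has the form g = (A dm^2 + B ds^2)/s^2 with A = 1/2, B = 1/2.
Substitute u = sqrt(A/B)*m: g = B*(du^2 + ds^2)/s^2, i.e. B times the
Poincare upper half-plane metric, which has constant Gaussian curvature -1.
Scaling a 2D metric by a constant c divides the Gaussian curvature by c,
so K = -1/B = -1/(1/2) = -2.0000 everywhere (the point (m, s) = (-4, 6) is irrelevant:
the curvature is constant).
The requested Gaussian curvature is K = -2.0000.

-2.0000


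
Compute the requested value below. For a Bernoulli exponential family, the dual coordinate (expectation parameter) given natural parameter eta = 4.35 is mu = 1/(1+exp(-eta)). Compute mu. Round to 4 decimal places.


Dual coordinate (expectation parameter) for Bernoulli:
mu = 1/(1+exp(-eta)).
eta = 4.35.
exp(-eta) = exp(-4.35) = 0.012907.
mu = 1/(1+0.012907) = 0.9873

0.9873


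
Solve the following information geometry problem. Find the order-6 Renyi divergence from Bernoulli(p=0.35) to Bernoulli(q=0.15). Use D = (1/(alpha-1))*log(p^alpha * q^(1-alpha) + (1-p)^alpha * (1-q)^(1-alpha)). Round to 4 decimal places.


Renyi divergence of order alpha between Bernoulli distributions:
D = (1/(alpha-1))*log(p^alpha * q^(1-alpha) + (1-p)^alpha * (1-q)^(1-alpha)).
alpha = 6, p = 0.35, q = 0.15.
p^alpha * q^(1-alpha) = 0.35^6 * 0.15^-5 = 24.207613.
(1-p)^alpha * (1-q)^(1-alpha) = 0.65^6 * 0.85^-5 = 0.169975.
sum = 24.207613 + 0.169975 = 24.377588.
D = (1/5)*log(24.377588) = 0.6387

0.6387


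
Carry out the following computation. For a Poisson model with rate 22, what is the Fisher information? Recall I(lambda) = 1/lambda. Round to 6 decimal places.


Fisher information for Poisson: I(lambda) = 1/lambda.
lambda = 22.
I(lambda) = 1/22 = 0.045455

0.045455


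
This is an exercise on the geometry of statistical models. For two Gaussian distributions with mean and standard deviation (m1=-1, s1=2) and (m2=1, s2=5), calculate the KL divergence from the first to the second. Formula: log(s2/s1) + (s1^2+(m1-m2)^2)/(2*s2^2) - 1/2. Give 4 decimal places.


KL divergence between normal distributions:
KL = log(s2/s1) + (s1^2 + (m1-m2)^2)/(2*s2^2) - 1/2.
log(5/2) = 0.916291.
(2^2 + (-1-1)^2)/(2*5^2) = (4 + 4)/50 = 0.16.
KL = 0.916291 + 0.16 - 0.5 = 0.5763

0.5763


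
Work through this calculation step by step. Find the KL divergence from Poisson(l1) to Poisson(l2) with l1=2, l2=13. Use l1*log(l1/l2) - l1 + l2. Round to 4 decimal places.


KL divergence for Poisson:
KL = l1*log(l1/l2) - l1 + l2.
l1 = 2, l2 = 13.
log(2/13) = -1.871802.
l1*log(l1/l2) = 2 * -1.871802 = -3.743604.
KL = -3.743604 - 2 + 13 = 7.2564

7.2564


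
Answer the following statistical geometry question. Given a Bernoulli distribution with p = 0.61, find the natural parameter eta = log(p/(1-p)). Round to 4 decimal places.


Natural parameter for Bernoulli: eta = log(p/(1-p)).
p = 0.61, 1-p = 0.39.
p/(1-p) = 1.564103.
eta = log(1.564103) = 0.4473

0.4473


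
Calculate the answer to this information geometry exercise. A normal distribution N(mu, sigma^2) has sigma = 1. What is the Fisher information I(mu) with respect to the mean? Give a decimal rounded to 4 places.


The Fisher information for the mean of a normal distribution is I(mu) = 1/sigma^2.
sigma = 1, so sigma^2 = 1.
I(mu) = 1/1 = 1.0000

1.0000


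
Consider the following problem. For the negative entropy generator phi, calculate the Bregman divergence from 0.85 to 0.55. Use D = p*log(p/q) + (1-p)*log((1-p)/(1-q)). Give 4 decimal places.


Bregman divergence with negative entropy generator:
D = p*log(p/q) + (1-p)*log((1-p)/(1-q)).
p = 0.85, q = 0.55.
p*log(p/q) = 0.85*log(0.85/0.55) = 0.37002.
(1-p)*log((1-p)/(1-q)) = 0.15*log(0.15/0.45) = -0.164792.
D = 0.37002 + -0.164792 = 0.2052

0.2052


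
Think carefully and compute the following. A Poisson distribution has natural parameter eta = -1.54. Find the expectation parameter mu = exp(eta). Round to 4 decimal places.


Expectation parameter for Poisson exponential family:
mu = exp(eta).
eta = -1.54.
mu = exp(-1.54) = 0.2144

0.2144


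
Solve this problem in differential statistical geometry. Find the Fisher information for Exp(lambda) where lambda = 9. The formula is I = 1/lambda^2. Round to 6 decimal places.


Fisher information for exponential: I(lambda) = 1/lambda^2.
lambda = 9, lambda^2 = 81.
I = 1/81 = 0.012346

0.012346


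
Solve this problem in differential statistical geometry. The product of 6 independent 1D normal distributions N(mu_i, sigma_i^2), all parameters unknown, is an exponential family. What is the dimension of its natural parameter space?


Exponential family dimension calculation:
Each univariate normal has two natural parameters (mu/sigma^2 and -1/(2 sigma^2)).
With 6 independent components, dim = 2 * 6 = 12.

12


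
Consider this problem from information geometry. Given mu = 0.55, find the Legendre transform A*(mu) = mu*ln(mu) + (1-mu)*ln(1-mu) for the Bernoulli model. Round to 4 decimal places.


Legendre transform for Bernoulli:
A*(mu) = mu*log(mu) + (1-mu)*log(1-mu).
mu = 0.55, 1-mu = 0.45.
mu*log(mu) = 0.55*log(0.55) = -0.32881.
(1-mu)*log(1-mu) = 0.45*log(0.45) = -0.359328.
A* = -0.32881 + -0.359328 = -0.6881

-0.6881


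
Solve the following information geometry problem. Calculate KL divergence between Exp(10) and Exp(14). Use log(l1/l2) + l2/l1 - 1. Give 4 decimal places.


KL divergence for exponential family:
KL = log(l1/l2) + l2/l1 - 1.
log(10/14) = -0.336472.
14/10 = 1.4.
KL = -0.336472 + 1.4 - 1 = 0.0635

0.0635


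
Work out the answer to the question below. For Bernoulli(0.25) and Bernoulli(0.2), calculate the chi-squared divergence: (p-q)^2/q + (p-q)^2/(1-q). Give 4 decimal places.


Chi-squared divergence between Bernoulli distributions:
chi^2 = (p-q)^2/q + (p-q)^2/(1-q).
p = 0.25, q = 0.2, p-q = 0.05.
(p-q)^2 = 0.0025.
term1 = 0.0025/0.2 = 0.0125.
term2 = 0.0025/0.8 = 0.003125.
chi^2 = 0.0125 + 0.003125 = 0.0156

0.0156


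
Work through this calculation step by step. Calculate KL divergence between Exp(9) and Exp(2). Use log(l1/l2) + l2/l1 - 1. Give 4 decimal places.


KL divergence for exponential family:
KL = log(l1/l2) + l2/l1 - 1.
log(9/2) = 1.504077.
2/9 = 0.222222.
KL = 1.504077 + 0.222222 - 1 = 0.7263

0.7263


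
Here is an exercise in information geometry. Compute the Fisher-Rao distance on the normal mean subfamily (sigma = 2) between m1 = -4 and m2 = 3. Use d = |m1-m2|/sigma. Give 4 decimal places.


On the fixed-variance normal subfamily, geodesic distance = |m1-m2|/sigma.
|-4 - 3| = 7.
sigma = 2.
d = 7/2 = 3.5000

3.5000


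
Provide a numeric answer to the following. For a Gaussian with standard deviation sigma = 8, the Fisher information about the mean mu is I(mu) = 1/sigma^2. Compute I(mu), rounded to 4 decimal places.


The Fisher information for the mean of a normal distribution is I(mu) = 1/sigma^2.
sigma = 8, so sigma^2 = 64.
I(mu) = 1/64 = 0.0156

0.0156


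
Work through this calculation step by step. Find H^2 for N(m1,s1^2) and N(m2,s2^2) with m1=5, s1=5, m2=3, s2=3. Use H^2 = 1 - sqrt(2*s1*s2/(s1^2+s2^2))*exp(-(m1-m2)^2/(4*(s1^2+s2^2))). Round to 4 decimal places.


Squared Hellinger distance for Gaussians:
H^2 = 1 - sqrt(2*s1*s2/(s1^2+s2^2)) * exp(-(m1-m2)^2/(4*(s1^2+s2^2))).
s1^2 = 25, s2^2 = 9, s1^2+s2^2 = 34.
sqrt(2*5*3/(34)) = 0.939336.
(m1-m2)^2 = (2)^2 = 4.
exp(-4/(4*34)) = exp(-0.029412) = 0.971017.
H^2 = 1 - 0.939336*0.971017 = 0.0879

0.0879


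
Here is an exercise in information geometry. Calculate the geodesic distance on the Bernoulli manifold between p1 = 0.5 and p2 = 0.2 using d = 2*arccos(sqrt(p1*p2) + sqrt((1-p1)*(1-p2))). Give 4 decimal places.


Geodesic distance on Bernoulli manifold:
d(p1,p2) = 2*arccos(sqrt(p1*p2) + sqrt((1-p1)*(1-p2))).
sqrt(p1*p2) = sqrt(0.5*0.2) = 0.316228.
sqrt((1-p1)*(1-p2)) = sqrt(0.5*0.8) = 0.632456.
arg = 0.316228 + 0.632456 = 0.948683.
d = 2*arccos(0.948683) = 0.6435

0.6435


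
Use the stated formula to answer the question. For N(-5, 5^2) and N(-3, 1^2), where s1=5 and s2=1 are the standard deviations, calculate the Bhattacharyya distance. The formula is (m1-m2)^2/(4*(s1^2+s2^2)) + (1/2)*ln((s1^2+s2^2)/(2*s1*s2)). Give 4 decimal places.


Bhattacharyya distance between two Gaussians:
DB = (m1-m2)^2/(4*(s1^2+s2^2)) + (1/2)*ln((s1^2+s2^2)/(2*s1*s2)).
(m1-m2)^2 = (-2)^2 = 4.
s1^2+s2^2 = 25 + 1 = 26.
term1 = 4/104 = 0.038462.
term2 = 0.5*ln(26/10.0) = 0.477756.
DB = 0.038462 + 0.477756 = 0.5162

0.5162


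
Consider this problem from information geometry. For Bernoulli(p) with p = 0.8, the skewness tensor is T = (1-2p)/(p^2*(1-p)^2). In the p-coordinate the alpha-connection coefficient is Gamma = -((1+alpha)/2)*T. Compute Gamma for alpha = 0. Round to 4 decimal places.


Skewness (Amari-Chentsov) tensor: T = (1-2p)/(p^2*(1-p)^2).
p = 0.8, 1-2p = -0.6, p^2 = 0.64, (1-p)^2 = 0.04.
T = -0.6/(0.64 * 0.04) = -23.4375.
In the p-coordinate, Gamma^(alpha) = Gamma^(0) - (alpha/2)*T with Gamma^(0) = (1/2)*g'(p) = -T/2,
so Gamma^(alpha) = -((1+alpha)/2)*T.
alpha = 0, -(1+alpha)/2 = -0.5.
Gamma = -0.5 * -23.4375 = 11.7188

11.7188


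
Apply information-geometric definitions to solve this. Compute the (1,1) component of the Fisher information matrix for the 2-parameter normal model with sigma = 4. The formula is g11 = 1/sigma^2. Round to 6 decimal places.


For the 2-parameter normal family, the Fisher metric has:
  g11 = 1/sigma^2, g22 = 2/sigma^2.
sigma = 4, sigma^2 = 16.
g11 = 0.062500

0.062500


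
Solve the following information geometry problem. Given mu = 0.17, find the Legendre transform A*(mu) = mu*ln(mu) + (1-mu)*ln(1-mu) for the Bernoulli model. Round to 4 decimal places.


Legendre transform for Bernoulli:
A*(mu) = mu*log(mu) + (1-mu)*log(1-mu).
mu = 0.17, 1-mu = 0.83.
mu*log(mu) = 0.17*log(0.17) = -0.301233.
(1-mu)*log(1-mu) = 0.83*log(0.83) = -0.154654.
A* = -0.301233 + -0.154654 = -0.4559

-0.4559


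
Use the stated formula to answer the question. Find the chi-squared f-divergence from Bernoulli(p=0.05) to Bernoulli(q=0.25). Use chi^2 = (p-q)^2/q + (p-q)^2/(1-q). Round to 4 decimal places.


Chi-squared divergence between Bernoulli distributions:
chi^2 = (p-q)^2/q + (p-q)^2/(1-q).
p = 0.05, q = 0.25, p-q = -0.2.
(p-q)^2 = 0.04.
term1 = 0.04/0.25 = 0.16.
term2 = 0.04/0.75 = 0.053333.
chi^2 = 0.16 + 0.053333 = 0.2133

0.2133


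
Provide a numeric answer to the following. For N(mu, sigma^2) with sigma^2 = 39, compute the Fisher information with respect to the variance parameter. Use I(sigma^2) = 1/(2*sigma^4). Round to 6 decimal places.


Fisher information for variance: I(sigma^2) = 1/(2*sigma^4).
sigma^2 = 39, so sigma^4 = 1521.
I = 1/(2*1521) = 1/3042 = 0.000329

0.000329


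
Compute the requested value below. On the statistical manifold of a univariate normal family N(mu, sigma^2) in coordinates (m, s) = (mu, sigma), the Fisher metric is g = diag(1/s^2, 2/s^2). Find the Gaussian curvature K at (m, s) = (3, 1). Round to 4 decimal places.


The metric has the form g = (A dm^2 + B ds^2)/s^2 with A = 1, B = 2.
Substitute u = sqrt(A/B)*m: g = B*(du^2 + ds^2)/s^2, i.e. B times the
Poincare upper half-plane metric, which has constant Gaussian curvature -1.
Scaling a 2D metric by a constant c divides the Gaussian curvature by c,
so K = -1/B = -1/(2) = -0.5000 everywhere (the point (m, s) = (3, 1) is irrelevant:
the curvature is constant).
The requested Gaussian curvature is K = -0.5000.

-0.5000


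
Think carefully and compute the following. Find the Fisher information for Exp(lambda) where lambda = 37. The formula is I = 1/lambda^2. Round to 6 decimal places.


Fisher information for exponential: I(lambda) = 1/lambda^2.
lambda = 37, lambda^2 = 1369.
I = 1/1369 = 0.000730

0.000730


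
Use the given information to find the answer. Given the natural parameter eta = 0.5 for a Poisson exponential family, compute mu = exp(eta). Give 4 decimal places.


Expectation parameter for Poisson exponential family:
mu = exp(eta).
eta = 0.5.
mu = exp(0.5) = 1.6487

1.6487


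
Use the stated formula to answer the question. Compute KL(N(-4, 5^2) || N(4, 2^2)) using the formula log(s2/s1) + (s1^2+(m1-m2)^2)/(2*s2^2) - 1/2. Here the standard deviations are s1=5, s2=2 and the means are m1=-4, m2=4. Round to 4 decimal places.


KL divergence between normal distributions:
KL = log(s2/s1) + (s1^2 + (m1-m2)^2)/(2*s2^2) - 1/2.
log(2/5) = -0.916291.
(5^2 + (-4-4)^2)/(2*2^2) = (25 + 64)/8 = 11.125.
KL = -0.916291 + 11.125 - 0.5 = 9.7087

9.7087


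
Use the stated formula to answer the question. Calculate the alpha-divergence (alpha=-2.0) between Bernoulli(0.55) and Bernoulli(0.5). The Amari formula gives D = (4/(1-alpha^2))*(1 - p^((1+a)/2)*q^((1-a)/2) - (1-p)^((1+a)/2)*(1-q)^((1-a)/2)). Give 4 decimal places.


Amari alpha-divergence:
D = (4/(1-alpha^2))*(1 - p^((1+a)/2)*q^((1-a)/2) - (1-p)^((1+a)/2)*(1-q)^((1-a)/2)).
alpha = -2.0, p = 0.55, q = 0.5.
e1 = (1+alpha)/2 = -0.5, e2 = (1-alpha)/2 = 1.5.
t1 = p^e1 * q^e2 = 0.55^-0.5 * 0.5^1.5 = 0.476731.
t2 = (1-p)^e1 * (1-q)^e2 = 0.45^-0.5 * 0.5^1.5 = 0.527046.
4/(1-alpha^2) = -1.333333.
D = -1.333333*(1 - 0.476731 - 0.527046) = 0.0050

0.0050


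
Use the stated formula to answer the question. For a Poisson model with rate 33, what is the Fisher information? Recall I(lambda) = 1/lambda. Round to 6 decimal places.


Fisher information for Poisson: I(lambda) = 1/lambda.
lambda = 33.
I(lambda) = 1/33 = 0.030303

0.030303


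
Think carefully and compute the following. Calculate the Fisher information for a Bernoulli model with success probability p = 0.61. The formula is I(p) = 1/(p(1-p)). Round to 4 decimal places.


For Bernoulli(p), Fisher information is I(p) = 1/(p*(1-p)).
p = 0.61, 1-p = 0.39.
p*(1-p) = 0.2379.
I(p) = 1/0.2379 = 4.2034

4.2034


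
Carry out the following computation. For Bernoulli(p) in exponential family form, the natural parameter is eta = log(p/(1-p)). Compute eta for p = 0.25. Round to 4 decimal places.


Natural parameter for Bernoulli: eta = log(p/(1-p)).
p = 0.25, 1-p = 0.75.
p/(1-p) = 0.333333.
eta = log(0.333333) = -1.0986

-1.0986


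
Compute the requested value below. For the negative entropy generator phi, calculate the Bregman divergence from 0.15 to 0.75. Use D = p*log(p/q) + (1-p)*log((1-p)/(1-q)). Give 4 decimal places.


Bregman divergence with negative entropy generator:
D = p*log(p/q) + (1-p)*log((1-p)/(1-q)).
p = 0.15, q = 0.75.
p*log(p/q) = 0.15*log(0.15/0.75) = -0.241416.
(1-p)*log((1-p)/(1-q)) = 0.85*log(0.85/0.25) = 1.040209.
D = -0.241416 + 1.040209 = 0.7988

0.7988


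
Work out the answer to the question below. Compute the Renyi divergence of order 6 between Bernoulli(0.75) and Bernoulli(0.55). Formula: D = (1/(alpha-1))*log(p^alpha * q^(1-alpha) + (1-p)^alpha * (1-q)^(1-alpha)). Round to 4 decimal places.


Renyi divergence of order alpha between Bernoulli distributions:
D = (1/(alpha-1))*log(p^alpha * q^(1-alpha) + (1-p)^alpha * (1-q)^(1-alpha)).
alpha = 6, p = 0.75, q = 0.55.
p^alpha * q^(1-alpha) = 0.75^6 * 0.55^-5 = 3.536341.
(1-p)^alpha * (1-q)^(1-alpha) = 0.25^6 * 0.45^-5 = 0.013231.
sum = 3.536341 + 0.013231 = 3.549572.
D = (1/5)*log(3.549572) = 0.2534

0.2534


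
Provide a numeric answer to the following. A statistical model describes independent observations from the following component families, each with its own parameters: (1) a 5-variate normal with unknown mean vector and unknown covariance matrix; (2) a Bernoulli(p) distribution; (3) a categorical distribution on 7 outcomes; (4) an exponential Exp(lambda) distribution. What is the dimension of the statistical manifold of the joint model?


The dimension of a statistical manifold equals the number of free
(independent) real parameters of the model. For a product of independent
blocks the parameter counts add.
- 5-variate normal: 5 (mean) + 5*6/2 = 15 (symmetric covariance) = 20.
- Bernoulli (p): 1.
- categorical on 7 outcomes (probabilities sum to 1): 7-1 = 6.
- exponential (lambda): 1.
Total = 20 + 1 + 6 + 1 = 28.
Dimension = 28

28


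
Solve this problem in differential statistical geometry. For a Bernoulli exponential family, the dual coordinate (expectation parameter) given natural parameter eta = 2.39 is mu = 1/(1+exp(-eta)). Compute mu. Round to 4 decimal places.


Dual coordinate (expectation parameter) for Bernoulli:
mu = 1/(1+exp(-eta)).
eta = 2.39.
exp(-eta) = exp(-2.39) = 0.09163.
mu = 1/(1+0.09163) = 0.9161

0.9161


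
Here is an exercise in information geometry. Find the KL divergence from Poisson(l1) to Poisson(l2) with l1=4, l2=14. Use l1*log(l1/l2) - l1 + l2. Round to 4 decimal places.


KL divergence for Poisson:
KL = l1*log(l1/l2) - l1 + l2.
l1 = 4, l2 = 14.
log(4/14) = -1.252763.
l1*log(l1/l2) = 4 * -1.252763 = -5.011052.
KL = -5.011052 - 4 + 14 = 4.9889

4.9889


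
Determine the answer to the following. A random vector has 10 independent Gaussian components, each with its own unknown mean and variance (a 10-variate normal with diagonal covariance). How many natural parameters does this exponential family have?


Exponential family dimension calculation:
Each univariate normal has two natural parameters (mu/sigma^2 and -1/(2 sigma^2)).
With 10 independent components, dim = 2 * 10 = 20.

20


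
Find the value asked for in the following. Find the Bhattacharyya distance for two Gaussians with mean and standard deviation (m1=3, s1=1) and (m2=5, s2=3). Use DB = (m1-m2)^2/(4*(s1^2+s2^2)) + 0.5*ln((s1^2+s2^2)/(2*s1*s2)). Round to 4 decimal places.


Bhattacharyya distance between two Gaussians:
DB = (m1-m2)^2/(4*(s1^2+s2^2)) + (1/2)*ln((s1^2+s2^2)/(2*s1*s2)).
(m1-m2)^2 = (-2)^2 = 4.
s1^2+s2^2 = 1 + 9 = 10.
term1 = 4/40 = 0.1.
term2 = 0.5*ln(10/6.0) = 0.255413.
DB = 0.1 + 0.255413 = 0.3554

0.3554


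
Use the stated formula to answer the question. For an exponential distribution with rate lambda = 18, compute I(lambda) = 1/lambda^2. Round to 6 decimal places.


Fisher information for exponential: I(lambda) = 1/lambda^2.
lambda = 18, lambda^2 = 324.
I = 1/324 = 0.003086

0.003086


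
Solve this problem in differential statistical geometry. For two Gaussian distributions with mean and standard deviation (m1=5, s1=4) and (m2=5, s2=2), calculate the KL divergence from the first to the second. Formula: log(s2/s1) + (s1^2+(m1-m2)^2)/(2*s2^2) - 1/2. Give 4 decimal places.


KL divergence between normal distributions:
KL = log(s2/s1) + (s1^2 + (m1-m2)^2)/(2*s2^2) - 1/2.
log(2/4) = -0.693147.
(4^2 + (5-5)^2)/(2*2^2) = (16 + 0)/8 = 2.0.
KL = -0.693147 + 2.0 - 0.5 = 0.8069

0.8069


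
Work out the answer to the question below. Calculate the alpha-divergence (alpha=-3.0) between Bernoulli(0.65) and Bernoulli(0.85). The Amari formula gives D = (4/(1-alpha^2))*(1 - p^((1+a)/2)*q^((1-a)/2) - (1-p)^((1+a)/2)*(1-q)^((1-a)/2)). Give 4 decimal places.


Amari alpha-divergence:
D = (4/(1-alpha^2))*(1 - p^((1+a)/2)*q^((1-a)/2) - (1-p)^((1+a)/2)*(1-q)^((1-a)/2)).
alpha = -3.0, p = 0.65, q = 0.85.
e1 = (1+alpha)/2 = -1.0, e2 = (1-alpha)/2 = 2.0.
t1 = p^e1 * q^e2 = 0.65^-1.0 * 0.85^2.0 = 1.111538.
t2 = (1-p)^e1 * (1-q)^e2 = 0.35^-1.0 * 0.15^2.0 = 0.064286.
4/(1-alpha^2) = -0.5.
D = -0.5*(1 - 1.111538 - 0.064286) = 0.0879

0.0879


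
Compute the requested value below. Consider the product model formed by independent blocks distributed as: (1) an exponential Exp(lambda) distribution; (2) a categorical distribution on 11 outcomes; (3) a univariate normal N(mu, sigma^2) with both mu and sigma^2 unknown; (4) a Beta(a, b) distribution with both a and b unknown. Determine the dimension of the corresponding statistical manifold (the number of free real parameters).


The dimension of a statistical manifold equals the number of free
(independent) real parameters of the model. For a product of independent
blocks the parameter counts add.
- exponential (lambda): 1.
- categorical on 11 outcomes (probabilities sum to 1): 11-1 = 10.
- normal (mu, sigma^2): 2.
- Beta (a, b): 2.
Total = 1 + 10 + 2 + 2 = 15.
Dimension = 15

15


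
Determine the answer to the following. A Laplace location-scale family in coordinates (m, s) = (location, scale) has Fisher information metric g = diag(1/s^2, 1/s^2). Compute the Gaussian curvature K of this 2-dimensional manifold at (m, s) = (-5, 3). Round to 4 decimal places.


The metric has the form g = (A dm^2 + B ds^2)/s^2 with A = 1, B = 1.
Substitute u = sqrt(A/B)*m: g = B*(du^2 + ds^2)/s^2, i.e. B times the
Poincare upper half-plane metric, which has constant Gaussian curvature -1.
Scaling a 2D metric by a constant c divides the Gaussian curvature by c,
so K = -1/B = -1/(1) = -1.0000 everywhere (the point (m, s) = (-5, 3) is irrelevant:
the curvature is constant).
The requested Gaussian curvature is K = -1.0000.

-1.0000


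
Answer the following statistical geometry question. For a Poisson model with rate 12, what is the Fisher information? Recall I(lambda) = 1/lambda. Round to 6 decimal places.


Fisher information for Poisson: I(lambda) = 1/lambda.
lambda = 12.
I(lambda) = 1/12 = 0.083333

0.083333


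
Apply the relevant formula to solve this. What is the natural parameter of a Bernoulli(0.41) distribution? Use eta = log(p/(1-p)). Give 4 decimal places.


Natural parameter for Bernoulli: eta = log(p/(1-p)).
p = 0.41, 1-p = 0.59.
p/(1-p) = 0.694915.
eta = log(0.694915) = -0.3640

-0.3640


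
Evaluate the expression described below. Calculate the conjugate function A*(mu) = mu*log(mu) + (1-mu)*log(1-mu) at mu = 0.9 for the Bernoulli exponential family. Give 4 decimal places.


Legendre transform for Bernoulli:
A*(mu) = mu*log(mu) + (1-mu)*log(1-mu).
mu = 0.9, 1-mu = 0.1.
mu*log(mu) = 0.9*log(0.9) = -0.094824.
(1-mu)*log(1-mu) = 0.1*log(0.1) = -0.230259.
A* = -0.094824 + -0.230259 = -0.3251

-0.3251


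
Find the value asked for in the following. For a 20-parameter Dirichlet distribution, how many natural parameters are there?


Exponential family dimension calculation:
Dirichlet with 20 components has 20 natural parameters.

20


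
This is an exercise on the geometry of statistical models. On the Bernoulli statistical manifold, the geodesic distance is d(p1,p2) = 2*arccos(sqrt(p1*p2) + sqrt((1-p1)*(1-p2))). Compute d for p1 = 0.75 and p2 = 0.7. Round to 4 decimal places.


Geodesic distance on Bernoulli manifold:
d(p1,p2) = 2*arccos(sqrt(p1*p2) + sqrt((1-p1)*(1-p2))).
sqrt(p1*p2) = sqrt(0.75*0.7) = 0.724569.
sqrt((1-p1)*(1-p2)) = sqrt(0.25*0.3) = 0.273861.
arg = 0.724569 + 0.273861 = 0.99843.
d = 2*arccos(0.99843) = 0.1121

0.1121


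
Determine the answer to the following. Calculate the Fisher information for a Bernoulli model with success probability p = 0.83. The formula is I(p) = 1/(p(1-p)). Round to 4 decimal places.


For Bernoulli(p), Fisher information is I(p) = 1/(p*(1-p)).
p = 0.83, 1-p = 0.17.
p*(1-p) = 0.1411.
I(p) = 1/0.1411 = 7.0872

7.0872


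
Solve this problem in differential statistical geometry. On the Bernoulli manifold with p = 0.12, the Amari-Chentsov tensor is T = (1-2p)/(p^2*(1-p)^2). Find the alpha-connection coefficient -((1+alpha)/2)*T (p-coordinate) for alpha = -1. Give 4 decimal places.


Skewness (Amari-Chentsov) tensor: T = (1-2p)/(p^2*(1-p)^2).
p = 0.12, 1-2p = 0.76, p^2 = 0.0144, (1-p)^2 = 0.7744.
T = 0.76/(0.0144 * 0.7744) = 68.153122.
In the p-coordinate, Gamma^(alpha) = Gamma^(0) - (alpha/2)*T with Gamma^(0) = (1/2)*g'(p) = -T/2,
so Gamma^(alpha) = -((1+alpha)/2)*T.
alpha = -1, -(1+alpha)/2 = 0.0.
Gamma = 0.0 * 68.153122 = 0.0000

0.0000


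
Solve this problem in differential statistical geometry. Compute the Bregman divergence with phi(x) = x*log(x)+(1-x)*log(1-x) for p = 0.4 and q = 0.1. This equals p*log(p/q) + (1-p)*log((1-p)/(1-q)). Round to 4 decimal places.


Bregman divergence with negative entropy generator:
D = p*log(p/q) + (1-p)*log((1-p)/(1-q)).
p = 0.4, q = 0.1.
p*log(p/q) = 0.4*log(0.4/0.1) = 0.554518.
(1-p)*log((1-p)/(1-q)) = 0.6*log(0.6/0.9) = -0.243279.
D = 0.554518 + -0.243279 = 0.3112

0.3112


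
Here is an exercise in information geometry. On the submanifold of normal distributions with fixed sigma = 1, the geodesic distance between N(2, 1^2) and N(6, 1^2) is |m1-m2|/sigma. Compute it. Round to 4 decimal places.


On the fixed-variance normal subfamily, geodesic distance = |m1-m2|/sigma.
|2 - 6| = 4.
sigma = 1.
d = 4/1 = 4.0000

4.0000


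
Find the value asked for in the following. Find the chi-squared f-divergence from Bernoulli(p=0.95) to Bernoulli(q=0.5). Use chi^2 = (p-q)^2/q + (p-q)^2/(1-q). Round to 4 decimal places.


Chi-squared divergence between Bernoulli distributions:
chi^2 = (p-q)^2/q + (p-q)^2/(1-q).
p = 0.95, q = 0.5, p-q = 0.45.
(p-q)^2 = 0.2025.
term1 = 0.2025/0.5 = 0.405.
term2 = 0.2025/0.5 = 0.405.
chi^2 = 0.405 + 0.405 = 0.8100

0.8100


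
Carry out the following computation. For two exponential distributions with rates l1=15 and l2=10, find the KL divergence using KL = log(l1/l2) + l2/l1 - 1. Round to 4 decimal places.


KL divergence for exponential family:
KL = log(l1/l2) + l2/l1 - 1.
log(15/10) = 0.405465.
10/15 = 0.666667.
KL = 0.405465 + 0.666667 - 1 = 0.0721

0.0721


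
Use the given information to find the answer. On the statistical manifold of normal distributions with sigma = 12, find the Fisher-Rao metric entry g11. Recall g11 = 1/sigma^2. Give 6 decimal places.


For the 2-parameter normal family, the Fisher metric has:
  g11 = 1/sigma^2, g22 = 2/sigma^2.
sigma = 12, sigma^2 = 144.
g11 = 0.006944

0.006944


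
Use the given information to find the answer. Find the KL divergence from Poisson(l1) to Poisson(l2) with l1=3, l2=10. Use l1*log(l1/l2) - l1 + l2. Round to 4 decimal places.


KL divergence for Poisson:
KL = l1*log(l1/l2) - l1 + l2.
l1 = 3, l2 = 10.
log(3/10) = -1.203973.
l1*log(l1/l2) = 3 * -1.203973 = -3.611918.
KL = -3.611918 - 3 + 10 = 3.3881

3.3881


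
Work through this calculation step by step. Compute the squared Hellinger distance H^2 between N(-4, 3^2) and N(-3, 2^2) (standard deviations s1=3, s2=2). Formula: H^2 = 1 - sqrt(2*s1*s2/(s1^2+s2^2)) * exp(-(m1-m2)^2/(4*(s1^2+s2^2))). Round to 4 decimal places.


Squared Hellinger distance for Gaussians:
H^2 = 1 - sqrt(2*s1*s2/(s1^2+s2^2)) * exp(-(m1-m2)^2/(4*(s1^2+s2^2))).
s1^2 = 9, s2^2 = 4, s1^2+s2^2 = 13.
sqrt(2*3*2/(13)) = 0.960769.
(m1-m2)^2 = (-1)^2 = 1.
exp(-1/(4*13)) = exp(-0.019231) = 0.980953.
H^2 = 1 - 0.960769*0.980953 = 0.0575

0.0575


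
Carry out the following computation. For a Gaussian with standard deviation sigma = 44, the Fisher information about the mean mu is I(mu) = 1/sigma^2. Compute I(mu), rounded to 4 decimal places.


The Fisher information for the mean of a normal distribution is I(mu) = 1/sigma^2.
sigma = 44, so sigma^2 = 1936.
I(mu) = 1/1936 = 0.0005

0.0005


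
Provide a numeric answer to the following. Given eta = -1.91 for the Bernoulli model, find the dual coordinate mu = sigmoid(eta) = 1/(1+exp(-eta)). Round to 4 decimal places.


Dual coordinate (expectation parameter) for Bernoulli:
mu = 1/(1+exp(-eta)).
eta = -1.91.
exp(-eta) = exp(1.91) = 6.753089.
mu = 1/(1+6.753089) = 0.1290

0.1290


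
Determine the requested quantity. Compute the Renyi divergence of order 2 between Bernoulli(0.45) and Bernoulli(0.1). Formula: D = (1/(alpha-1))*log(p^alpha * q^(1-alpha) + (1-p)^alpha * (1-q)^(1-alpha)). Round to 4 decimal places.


Renyi divergence of order alpha between Bernoulli distributions:
D = (1/(alpha-1))*log(p^alpha * q^(1-alpha) + (1-p)^alpha * (1-q)^(1-alpha)).
alpha = 2, p = 0.45, q = 0.1.
p^alpha * q^(1-alpha) = 0.45^2 * 0.1^-1 = 2.025.
(1-p)^alpha * (1-q)^(1-alpha) = 0.55^2 * 0.9^-1 = 0.336111.
sum = 2.025 + 0.336111 = 2.361111.
D = (1/1)*log(2.361111) = 0.8591

0.8591


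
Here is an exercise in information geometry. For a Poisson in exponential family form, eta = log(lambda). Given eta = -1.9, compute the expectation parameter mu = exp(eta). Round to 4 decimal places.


Expectation parameter for Poisson exponential family:
mu = exp(eta).
eta = -1.9.
mu = exp(-1.9) = 0.1496

0.1496


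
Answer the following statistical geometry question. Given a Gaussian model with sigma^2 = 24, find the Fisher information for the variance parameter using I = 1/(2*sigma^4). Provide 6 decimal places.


Fisher information for variance: I(sigma^2) = 1/(2*sigma^4).
sigma^2 = 24, so sigma^4 = 576.
I = 1/(2*576) = 1/1152 = 0.000868

0.000868


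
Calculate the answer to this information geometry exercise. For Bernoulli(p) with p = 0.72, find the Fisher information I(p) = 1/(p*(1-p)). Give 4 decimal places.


For Bernoulli(p), Fisher information is I(p) = 1/(p*(1-p)).
p = 0.72, 1-p = 0.28.
p*(1-p) = 0.2016.
I(p) = 1/0.2016 = 4.9603

4.9603


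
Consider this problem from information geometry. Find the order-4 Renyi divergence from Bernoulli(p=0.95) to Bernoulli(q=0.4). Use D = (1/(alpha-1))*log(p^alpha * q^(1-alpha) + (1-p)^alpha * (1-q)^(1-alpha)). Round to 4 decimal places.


Renyi divergence of order alpha between Bernoulli distributions:
D = (1/(alpha-1))*log(p^alpha * q^(1-alpha) + (1-p)^alpha * (1-q)^(1-alpha)).
alpha = 4, p = 0.95, q = 0.4.
p^alpha * q^(1-alpha) = 0.95^4 * 0.4^-3 = 12.72666.
(1-p)^alpha * (1-q)^(1-alpha) = 0.05^4 * 0.6^-3 = 2.9e-05.
sum = 12.72666 + 2.9e-05 = 12.726689.
D = (1/3)*log(12.726689) = 0.8479

0.8479


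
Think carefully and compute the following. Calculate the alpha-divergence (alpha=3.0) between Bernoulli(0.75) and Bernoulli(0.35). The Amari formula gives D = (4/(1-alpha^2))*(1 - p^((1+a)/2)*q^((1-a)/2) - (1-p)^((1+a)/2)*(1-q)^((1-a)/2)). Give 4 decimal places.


Amari alpha-divergence:
D = (4/(1-alpha^2))*(1 - p^((1+a)/2)*q^((1-a)/2) - (1-p)^((1+a)/2)*(1-q)^((1-a)/2)).
alpha = 3.0, p = 0.75, q = 0.35.
e1 = (1+alpha)/2 = 2.0, e2 = (1-alpha)/2 = -1.0.
t1 = p^e1 * q^e2 = 0.75^2.0 * 0.35^-1.0 = 1.607143.
t2 = (1-p)^e1 * (1-q)^e2 = 0.25^2.0 * 0.65^-1.0 = 0.096154.
4/(1-alpha^2) = -0.5.
D = -0.5*(1 - 1.607143 - 0.096154) = 0.3516

0.3516


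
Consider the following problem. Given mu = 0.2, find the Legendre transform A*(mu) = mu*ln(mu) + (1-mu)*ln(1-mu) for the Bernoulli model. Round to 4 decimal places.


Legendre transform for Bernoulli:
A*(mu) = mu*log(mu) + (1-mu)*log(1-mu).
mu = 0.2, 1-mu = 0.8.
mu*log(mu) = 0.2*log(0.2) = -0.321888.
(1-mu)*log(1-mu) = 0.8*log(0.8) = -0.178515.
A* = -0.321888 + -0.178515 = -0.5004

-0.5004


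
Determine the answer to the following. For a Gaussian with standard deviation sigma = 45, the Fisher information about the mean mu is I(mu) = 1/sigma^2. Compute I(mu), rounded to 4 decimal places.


The Fisher information for the mean of a normal distribution is I(mu) = 1/sigma^2.
sigma = 45, so sigma^2 = 2025.
I(mu) = 1/2025 = 0.0005

0.0005


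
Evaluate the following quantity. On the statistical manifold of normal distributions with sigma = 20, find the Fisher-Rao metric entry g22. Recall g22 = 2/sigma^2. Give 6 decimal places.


For the 2-parameter normal family, the Fisher metric has:
  g11 = 1/sigma^2, g22 = 2/sigma^2.
sigma = 20, sigma^2 = 400.
g22 = 0.005000

0.005000


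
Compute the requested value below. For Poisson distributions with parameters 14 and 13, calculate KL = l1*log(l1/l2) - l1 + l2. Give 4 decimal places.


KL divergence for Poisson:
KL = l1*log(l1/l2) - l1 + l2.
l1 = 14, l2 = 13.
log(14/13) = 0.074108.
l1*log(l1/l2) = 14 * 0.074108 = 1.037512.
KL = 1.037512 - 14 + 13 = 0.0375

0.0375


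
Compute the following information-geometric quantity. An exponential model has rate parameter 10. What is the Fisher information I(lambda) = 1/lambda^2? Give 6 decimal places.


Fisher information for exponential: I(lambda) = 1/lambda^2.
lambda = 10, lambda^2 = 100.
I = 1/100 = 0.010000

0.010000


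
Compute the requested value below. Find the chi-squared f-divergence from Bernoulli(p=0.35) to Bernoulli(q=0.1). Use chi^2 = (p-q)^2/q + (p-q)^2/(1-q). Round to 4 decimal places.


Chi-squared divergence between Bernoulli distributions:
chi^2 = (p-q)^2/q + (p-q)^2/(1-q).
p = 0.35, q = 0.1, p-q = 0.25.
(p-q)^2 = 0.0625.
term1 = 0.0625/0.1 = 0.625.
term2 = 0.0625/0.9 = 0.069444.
chi^2 = 0.625 + 0.069444 = 0.6944

0.6944


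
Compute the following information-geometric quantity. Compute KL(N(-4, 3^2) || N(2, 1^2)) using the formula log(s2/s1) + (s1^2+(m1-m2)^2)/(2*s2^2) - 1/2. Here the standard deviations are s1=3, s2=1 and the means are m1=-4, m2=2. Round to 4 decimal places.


KL divergence between normal distributions:
KL = log(s2/s1) + (s1^2 + (m1-m2)^2)/(2*s2^2) - 1/2.
log(1/3) = -1.098612.
(3^2 + (-4-2)^2)/(2*1^2) = (9 + 36)/2 = 22.5.
KL = -1.098612 + 22.5 - 0.5 = 20.9014

20.9014


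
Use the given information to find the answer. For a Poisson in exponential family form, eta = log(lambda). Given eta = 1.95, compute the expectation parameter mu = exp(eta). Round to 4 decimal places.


Expectation parameter for Poisson exponential family:
mu = exp(eta).
eta = 1.95.
mu = exp(1.95) = 7.0287

7.0287


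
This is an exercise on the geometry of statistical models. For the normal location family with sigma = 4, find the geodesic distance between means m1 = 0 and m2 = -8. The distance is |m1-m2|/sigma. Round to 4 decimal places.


On the fixed-variance normal subfamily, geodesic distance = |m1-m2|/sigma.
|0 - -8| = 8.
sigma = 4.
d = 8/4 = 2.0000

2.0000


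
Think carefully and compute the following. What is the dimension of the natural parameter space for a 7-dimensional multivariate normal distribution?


Exponential family dimension calculation:
For 7-dim MVN: mean has 7 params, covariance has 7*8/2 = 28 unique entries.
Total dim = 7 + 28 = 35.

35
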